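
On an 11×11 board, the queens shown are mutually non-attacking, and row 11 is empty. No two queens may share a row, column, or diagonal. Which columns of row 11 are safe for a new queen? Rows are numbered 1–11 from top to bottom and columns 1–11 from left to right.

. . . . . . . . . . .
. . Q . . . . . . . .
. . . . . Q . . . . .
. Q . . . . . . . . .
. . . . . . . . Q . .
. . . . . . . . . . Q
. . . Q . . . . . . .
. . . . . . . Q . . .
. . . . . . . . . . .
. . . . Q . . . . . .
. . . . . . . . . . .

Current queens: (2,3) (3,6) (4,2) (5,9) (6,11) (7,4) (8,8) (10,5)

columns 1, 7, 10

(2,3) attacks row 11 at column 3.
(3,6) attacks row 11 at column 6.
(4,2) attacks row 11 at column 2 and diagonals 9.
(5,9) attacks row 11 at column 9 and diagonals 3.
(6,11) attacks row 11 at column 11 and diagonals 6.
(7,4) attacks row 11 at column 4 and diagonals 8.
(8,8) attacks row 11 at column 8 and diagonals 5, 11.
(10,5) attacks row 11 at column 5 and diagonals 4, 6.
Attacked columns: {2, 3, 4, 5, 6, 8, 9, 11}. Safe: {1, 7, 10}.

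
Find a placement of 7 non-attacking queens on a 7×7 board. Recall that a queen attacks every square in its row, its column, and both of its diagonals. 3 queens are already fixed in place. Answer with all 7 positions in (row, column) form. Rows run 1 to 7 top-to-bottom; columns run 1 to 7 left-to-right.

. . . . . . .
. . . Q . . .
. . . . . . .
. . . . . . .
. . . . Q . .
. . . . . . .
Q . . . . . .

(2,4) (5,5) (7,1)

Row 1: attacked by (2,4)→{3,4,5}; (5,5)→{1,5}; (7,1)→{1,7}. Safe: 2, 6. Place at column 6.
Row 3: attacked by (1,6)→{4,6}; (2,4)→{3,4,5}; (5,5)→{3,5,7}; (7,1)→{1,5}. Safe: 2. Place at column 2.
Row 4: attacked by (1,6)→{3,6}; (2,4)→{2,4,6}; (3,2)→{1,2,3}; (5,5)→{4,5,6}; (7,1)→{1,4}. Safe: 7. Place at column 7.
Row 6: attacked by (1,6)→{1,6}; (2,4)→{4}; (3,2)→{2,5}; (4,7)→{5,7}; (5,5)→{4,5,6}; (7,1)→{1,2}. Safe: 3. Place at column 3.
Columns [6, 4, 2, 7, 5, 3, 1], r−c [-5, -2, 1, -3, 0, 3, 6], r+c [7, 6, 5, 11, 10, 9, 8] are all distinct, so no two queens attack.

(1,6) (2,4) (3,2) (4,7) (5,5) (6,3) (7,1)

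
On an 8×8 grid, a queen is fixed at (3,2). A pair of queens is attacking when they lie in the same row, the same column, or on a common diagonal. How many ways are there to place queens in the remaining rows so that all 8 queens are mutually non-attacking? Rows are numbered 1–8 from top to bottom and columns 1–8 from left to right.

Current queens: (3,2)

Branch on row 1: col 1 → 0; col 3 → 7; col 5 → 3; col 6 → 2; col 7 → 2; col 8 → 0.
Sum: 0 + 7 + 3 + 2 + 2 + 0 = 14.

14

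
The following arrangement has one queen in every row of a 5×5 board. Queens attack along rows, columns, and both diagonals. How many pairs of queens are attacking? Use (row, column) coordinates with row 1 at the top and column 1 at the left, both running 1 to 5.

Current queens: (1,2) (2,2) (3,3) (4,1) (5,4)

2

Same column: (1,2)–(2,2) (column 2).
Same diagonal: (2,2)–(3,3) (|2−3| = |2−3| = 1).
Total attacking pairs: 2.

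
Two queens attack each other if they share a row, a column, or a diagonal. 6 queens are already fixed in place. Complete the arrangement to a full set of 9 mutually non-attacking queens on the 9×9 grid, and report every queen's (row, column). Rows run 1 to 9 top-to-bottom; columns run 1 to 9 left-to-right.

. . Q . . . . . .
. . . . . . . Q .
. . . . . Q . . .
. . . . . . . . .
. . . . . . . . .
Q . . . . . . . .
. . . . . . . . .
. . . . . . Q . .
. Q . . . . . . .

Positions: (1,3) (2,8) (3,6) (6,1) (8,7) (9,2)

Row 4: attacked by (1,3)→{3,6}; (2,8)→{6,8}; (3,6)→{5,6,7}; (6,1)→{1,3}; (8,7)→{3,7}; (9,2)→{2,7}. Safe: 4, 9. Place at column 4.
Row 5: attacked by (1,3)→{3,7}; (2,8)→{5,8}; (3,6)→{4,6,8}; (4,4)→{3,4,5}; (6,1)→{1,2}; (8,7)→{4,7}; (9,2)→{2,6}. Safe: 9. Place at column 9.
Row 7: attacked by (1,3)→{3,9}; (2,8)→{3,8}; (3,6)→{2,6}; (4,4)→{1,4,7}; (5,9)→{7,9}; (6,1)→{1,2}; (8,7)→{6,7,8}; (9,2)→{2,4}. Safe: 5. Place at column 5.
Columns [3, 8, 6, 4, 9, 1, 5, 7, 2], r−c [-2, -6, -3, 0, -4, 5, 2, 1, 7], r+c [4, 10, 9, 8, 14, 7, 12, 15, 11] are all distinct, so no two queens attack.

(1,3) (2,8) (3,6) (4,4) (5,9) (6,1) (7,5) (8,7) (9,2)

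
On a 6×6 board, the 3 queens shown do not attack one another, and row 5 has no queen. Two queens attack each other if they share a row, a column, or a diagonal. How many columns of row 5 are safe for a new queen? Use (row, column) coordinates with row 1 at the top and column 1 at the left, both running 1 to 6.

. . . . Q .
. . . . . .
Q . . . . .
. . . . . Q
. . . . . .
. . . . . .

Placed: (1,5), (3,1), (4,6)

2

(1,5) attacks row 5 at column 5 and diagonals 1.
(3,1) attacks row 5 at column 1 and diagonals 3.
(4,6) attacks row 5 at column 6 and diagonals 5.
Attacked columns: {1, 3, 5, 6}. Safe: {2, 4}.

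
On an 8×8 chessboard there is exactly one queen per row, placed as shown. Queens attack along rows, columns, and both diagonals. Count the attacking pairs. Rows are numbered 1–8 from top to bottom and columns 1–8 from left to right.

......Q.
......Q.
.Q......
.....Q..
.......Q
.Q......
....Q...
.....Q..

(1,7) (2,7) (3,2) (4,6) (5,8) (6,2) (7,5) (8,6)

5

Same column: (1,7)–(2,7) (column 7); (3,2)–(6,2) (column 2); (4,6)–(8,6) (column 6).
Same diagonal: (1,7)–(6,2) (|1−6| = |7−2| = 5); (7,5)–(8,6) (|7−8| = |5−6| = 1).
Total attacking pairs: 5.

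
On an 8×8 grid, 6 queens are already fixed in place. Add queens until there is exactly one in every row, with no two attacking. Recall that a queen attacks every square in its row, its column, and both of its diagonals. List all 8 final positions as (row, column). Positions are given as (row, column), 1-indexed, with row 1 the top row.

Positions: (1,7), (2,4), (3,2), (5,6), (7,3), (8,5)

Row 4: attacked by (1,7)→{4,7}; (2,4)→{2,4,6}; (3,2)→{1,2,3}; (5,6)→{5,6,7}; (7,3)→{3,6}; (8,5)→{1,5}. Safe: 8. Place at column 8.
Row 6: attacked by (1,7)→{2,7}; (2,4)→{4,8}; (3,2)→{2,5}; (4,8)→{6,8}; (5,6)→{5,6,7}; (7,3)→{2,3,4}; (8,5)→{3,5,7}. Safe: 1. Place at column 1.
Columns [7, 4, 2, 8, 6, 1, 3, 5], r−c [-6, -2, 1, -4, -1, 5, 4, 3], r+c [8, 6, 5, 12, 11, 7, 10, 13] are all distinct, so no two queens attack.

(1,7) (2,4) (3,2) (4,8) (5,6) (6,1) (7,3) (8,5)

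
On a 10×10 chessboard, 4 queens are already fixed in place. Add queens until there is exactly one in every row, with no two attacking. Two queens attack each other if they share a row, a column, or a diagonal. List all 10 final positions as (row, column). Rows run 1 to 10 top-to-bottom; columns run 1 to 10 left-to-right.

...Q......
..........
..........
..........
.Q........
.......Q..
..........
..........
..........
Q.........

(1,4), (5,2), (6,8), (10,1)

(1,4) (2,6) (3,3) (4,9) (5,2) (6,8) (7,5) (8,7) (9,10) (10,1)

Row 2: attacked by (1,4)→{3,4,5}; (5,2)→{2,5}; (6,8)→{4,8}; (10,1)→{1,9}. Safe: 6, 7, 10. Place at column 6.
Row 3: attacked by (1,4)→{2,4,6}; (2,6)→{5,6,7}; (5,2)→{2,4}; (6,8)→{5,8}; (10,1)→{1,8}. Safe: 3, 9, 10. Place at column 3.
Row 4: attacked by (1,4)→{1,4,7}; (2,6)→{4,6,8}; (3,3)→{2,3,4}; (5,2)→{1,2,3}; (6,8)→{6,8,10}; (10,1)→{1,7}. Safe: 5, 9. Place at column 9.
Row 7: attacked by (1,4)→{4,10}; (2,6)→{1,6}; (3,3)→{3,7}; (4,9)→{6,9}; (5,2)→{2,4}; (6,8)→{7,8,9}; (10,1)→{1,4}. Safe: 5. Place at column 5.
Row 8: attacked by (1,4)→{4}; (2,6)→{6}; (3,3)→{3,8}; (4,9)→{5,9}; (5,2)→{2,5}; (6,8)→{6,8,10}; (7,5)→{4,5,6}; (10,1)→{1,3}. Safe: 7. Place at column 7.
Row 9: attacked by (1,4)→{4}; (2,6)→{6}; (3,3)→{3,9}; (4,9)→{4,9}; (5,2)→{2,6}; (6,8)→{5,8}; (7,5)→{3,5,7}; (8,7)→{6,7,8}; (10,1)→{1,2}. Safe: 10. Place at column 10.
Columns [4, 6, 3, 9, 2, 8, 5, 7, 10, 1], r−c [-3, -4, 0, -5, 3, -2, 2, 1, -1, 9], r+c [5, 8, 6, 13, 7, 14, 12, 15, 19, 11] are all distinct, so no two queens attack.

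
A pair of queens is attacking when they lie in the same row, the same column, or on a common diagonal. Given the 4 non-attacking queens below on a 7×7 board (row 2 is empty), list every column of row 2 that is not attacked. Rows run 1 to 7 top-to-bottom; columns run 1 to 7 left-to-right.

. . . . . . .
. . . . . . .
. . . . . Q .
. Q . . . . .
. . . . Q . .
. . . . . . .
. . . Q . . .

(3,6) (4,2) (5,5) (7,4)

columns 1, 3

(3,6) attacks row 2 at column 6 and diagonals 5, 7.
(4,2) attacks row 2 at column 2 and diagonals 4.
(5,5) attacks row 2 at column 5 and diagonals 2.
(7,4) attacks row 2 at column 4.
Attacked columns: {2, 4, 5, 6, 7}. Safe: {1, 3}.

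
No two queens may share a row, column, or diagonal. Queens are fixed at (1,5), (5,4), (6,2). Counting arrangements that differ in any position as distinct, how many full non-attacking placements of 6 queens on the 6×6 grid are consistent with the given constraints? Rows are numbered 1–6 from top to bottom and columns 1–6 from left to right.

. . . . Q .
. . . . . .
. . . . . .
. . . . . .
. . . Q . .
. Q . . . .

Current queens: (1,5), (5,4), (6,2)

1

Branch on row 2: col 3 → 1.
Sum: 1 = 1.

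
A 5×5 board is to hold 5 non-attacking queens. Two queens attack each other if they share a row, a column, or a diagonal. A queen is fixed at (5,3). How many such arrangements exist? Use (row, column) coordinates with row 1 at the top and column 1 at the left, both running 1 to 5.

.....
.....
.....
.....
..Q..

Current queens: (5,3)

Branch on row 1: col 1 → 1; col 2 → 0; col 4 → 0; col 5 → 1.
Sum: 1 + 0 + 0 + 1 = 2.

2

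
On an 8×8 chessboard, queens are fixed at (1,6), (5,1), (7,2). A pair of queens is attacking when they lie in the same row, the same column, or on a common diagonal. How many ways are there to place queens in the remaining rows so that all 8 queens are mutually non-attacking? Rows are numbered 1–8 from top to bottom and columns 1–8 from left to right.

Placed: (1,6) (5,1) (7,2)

3

Branch on row 2: col 3 → 3; col 8 → 0.
Sum: 3 + 0 = 3.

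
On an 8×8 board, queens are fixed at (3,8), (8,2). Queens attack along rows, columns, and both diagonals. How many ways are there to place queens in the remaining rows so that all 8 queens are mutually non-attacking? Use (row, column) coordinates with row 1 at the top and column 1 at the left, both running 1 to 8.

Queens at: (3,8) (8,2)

3

Branch on row 1: col 1 → 0; col 3 → 1; col 4 → 1; col 5 → 1; col 7 → 0.
Sum: 0 + 1 + 1 + 1 + 0 = 3.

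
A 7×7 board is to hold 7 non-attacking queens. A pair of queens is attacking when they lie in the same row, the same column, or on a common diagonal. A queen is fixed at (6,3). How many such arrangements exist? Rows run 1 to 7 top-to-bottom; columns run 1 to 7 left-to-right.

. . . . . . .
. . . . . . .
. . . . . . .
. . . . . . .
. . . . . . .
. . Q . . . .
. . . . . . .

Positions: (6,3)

Branch on row 1: col 1 → 0; col 2 → 3; col 4 → 1; col 5 → 0; col 6 → 1; col 7 → 1.
Sum: 0 + 3 + 1 + 0 + 1 + 1 = 6.

6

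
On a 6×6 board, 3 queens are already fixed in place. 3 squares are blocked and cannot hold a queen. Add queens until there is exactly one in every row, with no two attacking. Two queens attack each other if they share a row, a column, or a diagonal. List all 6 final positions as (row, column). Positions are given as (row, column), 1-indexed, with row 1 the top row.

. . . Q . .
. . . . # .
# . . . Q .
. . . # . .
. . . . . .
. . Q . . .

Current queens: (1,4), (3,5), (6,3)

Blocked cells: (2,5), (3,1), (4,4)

(1,4) (2,1) (3,5) (4,2) (5,6) (6,3)

Row 2: attacked by (1,4)→{3,4,5}; (3,5)→{4,5,6}; (6,3)→{3}. Blocked: 5. Safe: 1, 2. Place at column 1.
Row 4: attacked by (1,4)→{1,4}; (2,1)→{1,3}; (3,5)→{4,5,6}; (6,3)→{1,3,5}. Blocked: 4. Safe: 2. Place at column 2.
Row 5: attacked by (1,4)→{4}; (2,1)→{1,4}; (3,5)→{3,5}; (4,2)→{1,2,3}; (6,3)→{2,3,4}. Safe: 6. Place at column 6.
Columns [4, 1, 5, 2, 6, 3], r−c [-3, 1, -2, 2, -1, 3], r+c [5, 3, 8, 6, 11, 9] are all distinct, so no two queens attack.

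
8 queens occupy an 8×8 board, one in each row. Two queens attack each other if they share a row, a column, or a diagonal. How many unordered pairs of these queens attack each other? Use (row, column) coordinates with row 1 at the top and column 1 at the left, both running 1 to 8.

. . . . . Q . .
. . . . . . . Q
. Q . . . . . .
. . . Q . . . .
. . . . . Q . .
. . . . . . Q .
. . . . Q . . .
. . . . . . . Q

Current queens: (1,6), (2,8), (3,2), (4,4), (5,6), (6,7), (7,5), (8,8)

Same column: (1,6)–(5,6) (column 6); (2,8)–(8,8) (column 8).
Same diagonal: (4,4)–(8,8) (|4−8| = |4−8| = 4); (5,6)–(6,7) (|5−6| = |6−7| = 1).
Total attacking pairs: 4.

4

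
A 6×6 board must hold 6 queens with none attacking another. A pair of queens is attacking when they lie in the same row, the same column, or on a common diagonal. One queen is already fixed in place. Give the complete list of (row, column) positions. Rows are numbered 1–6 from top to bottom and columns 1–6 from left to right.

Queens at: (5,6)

(1,4) (2,1) (3,5) (4,2) (5,6) (6,3)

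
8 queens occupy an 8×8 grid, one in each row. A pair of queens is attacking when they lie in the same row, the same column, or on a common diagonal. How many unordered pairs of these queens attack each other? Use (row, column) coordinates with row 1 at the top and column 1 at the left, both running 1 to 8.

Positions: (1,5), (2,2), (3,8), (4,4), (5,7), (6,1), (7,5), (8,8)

Same column: (1,5)–(7,5) (column 5); (3,8)–(8,8) (column 8).
Same diagonal: (2,2)–(4,4) (|2−4| = |2−4| = 2); (2,2)–(8,8) (|2−8| = |2−8| = 6); (4,4)–(8,8) (|4−8| = |4−8| = 4); (5,7)–(7,5) (|5−7| = |7−5| = 2).
Total attacking pairs: 6.

6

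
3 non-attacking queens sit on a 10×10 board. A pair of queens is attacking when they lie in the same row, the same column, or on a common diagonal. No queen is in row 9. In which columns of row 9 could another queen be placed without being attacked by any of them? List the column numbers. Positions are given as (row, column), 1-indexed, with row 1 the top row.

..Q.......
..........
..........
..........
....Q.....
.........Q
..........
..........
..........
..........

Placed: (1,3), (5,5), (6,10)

columns 2, 4, 6, 8

(1,3) attacks row 9 at column 3.
(5,5) attacks row 9 at column 5 and diagonals 1, 9.
(6,10) attacks row 9 at column 10 and diagonals 7.
Attacked columns: {1, 3, 5, 7, 9, 10}. Safe: {2, 4, 6, 8}.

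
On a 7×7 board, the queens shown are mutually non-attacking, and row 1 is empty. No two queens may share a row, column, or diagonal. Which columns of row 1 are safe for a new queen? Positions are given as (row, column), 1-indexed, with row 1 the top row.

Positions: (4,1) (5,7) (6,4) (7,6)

columns 2, 5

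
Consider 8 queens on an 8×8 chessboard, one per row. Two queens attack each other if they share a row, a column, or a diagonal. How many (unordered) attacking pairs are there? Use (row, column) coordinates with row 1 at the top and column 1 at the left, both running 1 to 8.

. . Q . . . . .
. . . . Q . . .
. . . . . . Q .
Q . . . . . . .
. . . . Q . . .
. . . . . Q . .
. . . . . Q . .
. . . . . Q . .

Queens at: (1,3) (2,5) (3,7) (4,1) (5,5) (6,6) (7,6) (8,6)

6

Same column: (2,5)–(5,5) (column 5); (6,6)–(7,6) (column 6); (6,6)–(8,6) (column 6); (7,6)–(8,6) (column 6).
Same diagonal: (3,7)–(5,5) (|3−5| = |7−5| = 2); (5,5)–(6,6) (|5−6| = |5−6| = 1).
Total attacking pairs: 6.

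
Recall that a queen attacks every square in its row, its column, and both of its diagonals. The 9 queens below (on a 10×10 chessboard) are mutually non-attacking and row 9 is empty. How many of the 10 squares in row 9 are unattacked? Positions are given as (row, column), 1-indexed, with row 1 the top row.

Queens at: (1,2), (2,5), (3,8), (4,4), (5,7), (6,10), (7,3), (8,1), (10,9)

(1,2) attacks row 9 at column 2 and diagonals 10.
(2,5) attacks row 9 at column 5.
(3,8) attacks row 9 at column 8 and diagonals 2.
(4,4) attacks row 9 at column 4 and diagonals 9.
(5,7) attacks row 9 at column 7 and diagonals 3.
(6,10) attacks row 9 at column 10 and diagonals 7.
(7,3) attacks row 9 at column 3 and diagonals 1, 5.
(8,1) attacks row 9 at column 1 and diagonals 2.
(10,9) attacks row 9 at column 9 and diagonals 8, 10.
Attacked columns: {1, 2, 3, 4, 5, 7, 8, 9, 10}. Safe: {6}.

1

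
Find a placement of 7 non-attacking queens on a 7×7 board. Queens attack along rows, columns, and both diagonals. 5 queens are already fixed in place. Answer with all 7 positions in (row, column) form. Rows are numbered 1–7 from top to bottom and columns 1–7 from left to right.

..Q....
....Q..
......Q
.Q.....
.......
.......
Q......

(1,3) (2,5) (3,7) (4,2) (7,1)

(1,3) (2,5) (3,7) (4,2) (5,4) (6,6) (7,1)

Row 5: attacked by (1,3)→{3,7}; (2,5)→{2,5}; (3,7)→{5,7}; (4,2)→{1,2,3}; (7,1)→{1,3}. Safe: 4, 6. Place at column 4.
Row 6: attacked by (1,3)→{3}; (2,5)→{1,5}; (3,7)→{4,7}; (4,2)→{2,4}; (5,4)→{3,4,5}; (7,1)→{1,2}. Safe: 6. Place at column 6.
Columns [3, 5, 7, 2, 4, 6, 1], r−c [-2, -3, -4, 2, 1, 0, 6], r+c [4, 7, 10, 6, 9, 12, 8] are all distinct, so no two queens attack.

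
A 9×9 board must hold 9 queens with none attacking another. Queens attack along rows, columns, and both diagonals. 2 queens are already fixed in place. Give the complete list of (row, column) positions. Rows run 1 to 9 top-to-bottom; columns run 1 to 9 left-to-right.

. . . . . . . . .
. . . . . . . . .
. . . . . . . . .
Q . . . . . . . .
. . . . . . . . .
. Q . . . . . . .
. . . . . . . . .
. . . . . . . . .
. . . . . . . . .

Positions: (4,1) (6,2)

(1,3) (2,8) (3,6) (4,1) (5,9) (6,2) (7,5) (8,7) (9,4)

Row 1: attacked by (4,1)→{1,4}; (6,2)→{2,7}. Safe: 3, 5, 6, 8, 9. Place at column 3.
Row 2: attacked by (1,3)→{2,3,4}; (4,1)→{1,3}; (6,2)→{2,6}. Safe: 5, 7, 8, 9. Place at column 8.
Row 3: attacked by (1,3)→{1,3,5}; (2,8)→{7,8,9}; (4,1)→{1,2}; (6,2)→{2,5}. Safe: 4, 6. Place at column 6.
Row 5: attacked by (1,3)→{3,7}; (2,8)→{5,8}; (3,6)→{4,6,8}; (4,1)→{1,2}; (6,2)→{1,2,3}. Safe: 9. Place at column 9.
Row 7: attacked by (1,3)→{3,9}; (2,8)→{3,8}; (3,6)→{2,6}; (4,1)→{1,4}; (5,9)→{7,9}; (6,2)→{1,2,3}. Safe: 5. Place at column 5.
Row 8: attacked by (1,3)→{3}; (2,8)→{2,8}; (3,6)→{1,6}; (4,1)→{1,5}; (5,9)→{6,9}; (6,2)→{2,4}; (7,5)→{4,5,6}. Safe: 7. Place at column 7.
Row 9: attacked by (1,3)→{3}; (2,8)→{1,8}; (3,6)→{6}; (4,1)→{1,6}; (5,9)→{5,9}; (6,2)→{2,5}; (7,5)→{3,5,7}; (8,7)→{6,7,8}. Safe: 4. Place at column 4.
Columns [3, 8, 6, 1, 9, 2, 5, 7, 4], r−c [-2, -6, -3, 3, -4, 4, 2, 1, 5], r+c [4, 10, 9, 5, 14, 8, 12, 15, 13] are all distinct, so no two queens attack.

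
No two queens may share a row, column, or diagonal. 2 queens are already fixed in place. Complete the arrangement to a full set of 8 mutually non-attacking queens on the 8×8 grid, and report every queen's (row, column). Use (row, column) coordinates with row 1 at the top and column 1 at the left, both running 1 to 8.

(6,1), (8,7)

(1,4) (2,2) (3,5) (4,8) (5,6) (6,1) (7,3) (8,7)

Row 1: attacked by (6,1)→{1,6}; (8,7)→{7}. Safe: 2, 3, 4, 5, 8. Place at column 4.
Row 2: attacked by (1,4)→{3,4,5}; (6,1)→{1,5}; (8,7)→{1,7}. Safe: 2, 6, 8. Place at column 2.
Row 3: attacked by (1,4)→{2,4,6}; (2,2)→{1,2,3}; (6,1)→{1,4}; (8,7)→{2,7}. Safe: 5, 8. Place at column 5.
Row 4: attacked by (1,4)→{1,4,7}; (2,2)→{2,4}; (3,5)→{4,5,6}; (6,1)→{1,3}; (8,7)→{3,7}. Safe: 8. Place at column 8.
Row 5: attacked by (1,4)→{4,8}; (2,2)→{2,5}; (3,5)→{3,5,7}; (4,8)→{7,8}; (6,1)→{1,2}; (8,7)→{4,7}. Safe: 6. Place at column 6.
Row 7: attacked by (1,4)→{4}; (2,2)→{2,7}; (3,5)→{1,5}; (4,8)→{5,8}; (5,6)→{4,6,8}; (6,1)→{1,2}; (8,7)→{6,7,8}. Safe: 3. Place at column 3.
Columns [4, 2, 5, 8, 6, 1, 3, 7], r−c [-3, 0, -2, -4, -1, 5, 4, 1], r+c [5, 4, 8, 12, 11, 7, 10, 15] are all distinct, so no two queens attack.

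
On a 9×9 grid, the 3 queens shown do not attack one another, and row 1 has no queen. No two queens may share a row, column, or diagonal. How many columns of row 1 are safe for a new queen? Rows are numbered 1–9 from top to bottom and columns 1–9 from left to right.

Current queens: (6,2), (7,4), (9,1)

(6,2) attacks row 1 at column 2 and diagonals 7.
(7,4) attacks row 1 at column 4.
(9,1) attacks row 1 at column 1 and diagonals 9.
Attacked columns: {1, 2, 4, 7, 9}. Safe: {3, 5, 6, 8}.

4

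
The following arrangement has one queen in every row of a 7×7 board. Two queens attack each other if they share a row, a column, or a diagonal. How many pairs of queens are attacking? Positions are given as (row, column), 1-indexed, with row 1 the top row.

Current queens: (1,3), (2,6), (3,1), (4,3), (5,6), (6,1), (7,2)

6

Same column: (1,3)–(4,3) (column 3); (2,6)–(5,6) (column 6); (3,1)–(6,1) (column 1).
Same diagonal: (1,3)–(3,1) (|1−3| = |3−1| = 2); (4,3)–(6,1) (|4−6| = |3−1| = 2); (6,1)–(7,2) (|6−7| = |1−2| = 1).
Total attacking pairs: 6.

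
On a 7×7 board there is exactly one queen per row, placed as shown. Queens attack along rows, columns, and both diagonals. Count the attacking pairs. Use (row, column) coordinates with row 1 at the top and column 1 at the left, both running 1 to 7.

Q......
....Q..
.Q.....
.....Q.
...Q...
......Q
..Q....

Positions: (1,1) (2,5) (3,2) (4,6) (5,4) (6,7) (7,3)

Same diagonal: (3,2)–(5,4) (|3−5| = |2−4| = 2); (4,6)–(7,3) (|4−7| = |6−3| = 3).
Total attacking pairs: 2.

2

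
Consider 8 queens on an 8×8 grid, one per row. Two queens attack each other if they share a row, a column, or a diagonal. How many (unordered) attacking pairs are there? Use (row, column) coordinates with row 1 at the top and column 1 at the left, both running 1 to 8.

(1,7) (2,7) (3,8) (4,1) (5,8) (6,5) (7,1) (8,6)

6

Same column: (1,7)–(2,7) (column 7); (3,8)–(5,8) (column 8); (4,1)–(7,1) (column 1).
Same diagonal: (1,7)–(7,1) (|1−7| = |7−1| = 6); (2,7)–(3,8) (|2−3| = |7−8| = 1); (3,8)–(6,5) (|3−6| = |8−5| = 3).
Total attacking pairs: 6.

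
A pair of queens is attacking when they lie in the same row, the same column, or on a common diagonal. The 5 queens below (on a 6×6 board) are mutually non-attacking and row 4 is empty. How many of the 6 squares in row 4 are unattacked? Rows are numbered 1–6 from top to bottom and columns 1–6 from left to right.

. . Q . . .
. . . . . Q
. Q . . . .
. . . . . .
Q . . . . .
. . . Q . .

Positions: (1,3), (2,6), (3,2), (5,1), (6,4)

(1,3) attacks row 4 at column 3 and diagonals 6.
(2,6) attacks row 4 at column 6 and diagonals 4.
(3,2) attacks row 4 at column 2 and diagonals 1, 3.
(5,1) attacks row 4 at column 1 and diagonals 2.
(6,4) attacks row 4 at column 4 and diagonals 2, 6.
Attacked columns: {1, 2, 3, 4, 6}. Safe: {5}.

1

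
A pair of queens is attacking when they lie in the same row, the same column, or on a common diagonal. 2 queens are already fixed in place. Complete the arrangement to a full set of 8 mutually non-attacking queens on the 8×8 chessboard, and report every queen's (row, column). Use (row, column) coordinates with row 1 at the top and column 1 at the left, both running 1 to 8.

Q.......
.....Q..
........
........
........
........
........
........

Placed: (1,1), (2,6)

Row 3: attacked by (1,1)→{1,3}; (2,6)→{5,6,7}. Safe: 2, 4, 8. Place at column 8.
Row 4: attacked by (1,1)→{1,4}; (2,6)→{4,6,8}; (3,8)→{7,8}. Safe: 2, 3, 5. Place at column 3.
Row 5: attacked by (1,1)→{1,5}; (2,6)→{3,6}; (3,8)→{6,8}; (4,3)→{2,3,4}. Safe: 7. Place at column 7.
Row 6: attacked by (1,1)→{1,6}; (2,6)→{2,6}; (3,8)→{5,8}; (4,3)→{1,3,5}; (5,7)→{6,7,8}. Safe: 4. Place at column 4.
Row 7: attacked by (1,1)→{1,7}; (2,6)→{1,6}; (3,8)→{4,8}; (4,3)→{3,6}; (5,7)→{5,7}; (6,4)→{3,4,5}. Safe: 2. Place at column 2.
Row 8: attacked by (1,1)→{1,8}; (2,6)→{6}; (3,8)→{3,8}; (4,3)→{3,7}; (5,7)→{4,7}; (6,4)→{2,4,6}; (7,2)→{1,2,3}. Safe: 5. Place at column 5.
Columns [1, 6, 8, 3, 7, 4, 2, 5], r−c [0, -4, -5, 1, -2, 2, 5, 3], r+c [2, 8, 11, 7, 12, 10, 9, 13] are all distinct, so no two queens attack.

(1,1) (2,6) (3,8) (4,3) (5,7) (6,4) (7,2) (8,5)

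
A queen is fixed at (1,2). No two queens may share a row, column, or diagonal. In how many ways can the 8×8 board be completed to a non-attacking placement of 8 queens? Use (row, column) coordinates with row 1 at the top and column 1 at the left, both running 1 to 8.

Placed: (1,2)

Branch on row 2: col 4 → 1; col 5 → 2; col 6 → 2; col 7 → 2; col 8 → 1.
Sum: 1 + 2 + 2 + 2 + 1 = 8.

8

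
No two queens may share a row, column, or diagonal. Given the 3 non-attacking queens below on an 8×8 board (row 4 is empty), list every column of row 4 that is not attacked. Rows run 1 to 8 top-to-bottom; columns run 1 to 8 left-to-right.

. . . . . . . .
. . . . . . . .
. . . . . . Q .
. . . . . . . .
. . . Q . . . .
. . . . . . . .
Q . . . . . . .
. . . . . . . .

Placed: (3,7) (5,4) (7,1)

columns 2

(3,7) attacks row 4 at column 7 and diagonals 6, 8.
(5,4) attacks row 4 at column 4 and diagonals 3, 5.
(7,1) attacks row 4 at column 1 and diagonals 4.
Attacked columns: {1, 3, 4, 5, 6, 7, 8}. Safe: {2}.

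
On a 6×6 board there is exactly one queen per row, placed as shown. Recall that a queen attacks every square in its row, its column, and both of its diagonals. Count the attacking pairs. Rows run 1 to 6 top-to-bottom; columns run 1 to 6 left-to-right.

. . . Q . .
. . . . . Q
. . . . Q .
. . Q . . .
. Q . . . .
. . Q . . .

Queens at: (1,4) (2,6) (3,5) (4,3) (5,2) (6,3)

4

Same column: (4,3)–(6,3) (column 3).
Same diagonal: (2,6)–(3,5) (|2−3| = |6−5| = 1); (4,3)–(5,2) (|4−5| = |3−2| = 1); (5,2)–(6,3) (|5−6| = |2−3| = 1).
Total attacking pairs: 4.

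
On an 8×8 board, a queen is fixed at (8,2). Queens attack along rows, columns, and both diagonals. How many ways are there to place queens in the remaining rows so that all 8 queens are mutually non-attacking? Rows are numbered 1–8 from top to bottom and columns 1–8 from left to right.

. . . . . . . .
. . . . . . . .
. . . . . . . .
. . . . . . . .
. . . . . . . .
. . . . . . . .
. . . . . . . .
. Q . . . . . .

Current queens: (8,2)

8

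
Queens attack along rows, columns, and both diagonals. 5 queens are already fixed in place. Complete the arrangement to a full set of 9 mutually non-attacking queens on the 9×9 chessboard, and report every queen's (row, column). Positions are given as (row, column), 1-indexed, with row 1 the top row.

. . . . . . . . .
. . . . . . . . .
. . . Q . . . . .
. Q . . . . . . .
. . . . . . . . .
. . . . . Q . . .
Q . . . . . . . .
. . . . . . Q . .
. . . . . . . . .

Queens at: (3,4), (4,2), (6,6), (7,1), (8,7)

(1,3) (2,9) (3,4) (4,2) (5,8) (6,6) (7,1) (8,7) (9,5)

Row 1: attacked by (3,4)→{2,4,6}; (4,2)→{2,5}; (6,6)→{1,6}; (7,1)→{1,7}; (8,7)→{7}. Safe: 3, 8, 9. Place at column 3.
Row 2: attacked by (1,3)→{2,3,4}; (3,4)→{3,4,5}; (4,2)→{2,4}; (6,6)→{2,6}; (7,1)→{1,6}; (8,7)→{1,7}. Safe: 8, 9. Place at column 9.
Row 5: attacked by (1,3)→{3,7}; (2,9)→{6,9}; (3,4)→{2,4,6}; (4,2)→{1,2,3}; (6,6)→{5,6,7}; (7,1)→{1,3}; (8,7)→{4,7}. Safe: 8. Place at column 8.
Row 9: attacked by (1,3)→{3}; (2,9)→{2,9}; (3,4)→{4}; (4,2)→{2,7}; (5,8)→{4,8}; (6,6)→{3,6,9}; (7,1)→{1,3}; (8,7)→{6,7,8}. Safe: 5. Place at column 5.
Columns [3, 9, 4, 2, 8, 6, 1, 7, 5], r−c [-2, -7, -1, 2, -3, 0, 6, 1, 4], r+c [4, 11, 7, 6, 13, 12, 8, 15, 14] are all distinct, so no two queens attack.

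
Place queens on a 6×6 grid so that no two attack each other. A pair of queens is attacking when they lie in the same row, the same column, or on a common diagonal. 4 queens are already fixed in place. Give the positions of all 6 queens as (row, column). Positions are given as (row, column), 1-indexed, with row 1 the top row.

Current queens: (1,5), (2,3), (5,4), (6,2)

(1,5) (2,3) (3,1) (4,6) (5,4) (6,2)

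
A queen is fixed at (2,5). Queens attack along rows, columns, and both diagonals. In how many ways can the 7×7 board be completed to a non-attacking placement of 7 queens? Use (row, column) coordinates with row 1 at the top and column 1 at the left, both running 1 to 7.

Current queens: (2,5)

Branch on row 1: col 1 → 1; col 2 → 3; col 3 → 1; col 7 → 1.
Sum: 1 + 3 + 1 + 1 = 6.

6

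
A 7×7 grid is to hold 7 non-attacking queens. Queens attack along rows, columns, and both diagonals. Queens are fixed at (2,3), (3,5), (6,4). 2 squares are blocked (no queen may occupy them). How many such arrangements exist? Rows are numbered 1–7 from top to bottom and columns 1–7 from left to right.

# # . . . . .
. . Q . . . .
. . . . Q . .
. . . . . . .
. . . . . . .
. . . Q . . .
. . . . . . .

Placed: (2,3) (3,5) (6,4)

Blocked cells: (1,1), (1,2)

1

Branch on row 1: col 6 → 1.
Sum: 1 = 1.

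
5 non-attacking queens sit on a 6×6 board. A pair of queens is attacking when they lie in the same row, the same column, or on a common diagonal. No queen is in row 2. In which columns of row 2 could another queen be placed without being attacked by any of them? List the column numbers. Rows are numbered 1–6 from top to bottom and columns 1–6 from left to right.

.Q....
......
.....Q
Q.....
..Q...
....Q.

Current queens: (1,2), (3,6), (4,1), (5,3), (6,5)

columns 4

(1,2) attacks row 2 at column 2 and diagonals 1, 3.
(3,6) attacks row 2 at column 6 and diagonals 5.
(4,1) attacks row 2 at column 1 and diagonals 3.
(5,3) attacks row 2 at column 3 and diagonals 6.
(6,5) attacks row 2 at column 5 and diagonals 1.
Attacked columns: {1, 2, 3, 5, 6}. Safe: {4}.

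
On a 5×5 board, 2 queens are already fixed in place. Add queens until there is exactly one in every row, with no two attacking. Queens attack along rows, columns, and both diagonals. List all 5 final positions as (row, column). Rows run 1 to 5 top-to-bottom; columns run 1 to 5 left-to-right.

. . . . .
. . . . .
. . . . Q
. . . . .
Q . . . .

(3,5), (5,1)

Row 1: attacked by (3,5)→{3,5}; (5,1)→{1,5}. Safe: 2, 4. Place at column 4.
Row 2: attacked by (1,4)→{3,4,5}; (3,5)→{4,5}; (5,1)→{1,4}. Safe: 2. Place at column 2.
Row 4: attacked by (1,4)→{1,4}; (2,2)→{2,4}; (3,5)→{4,5}; (5,1)→{1,2}. Safe: 3. Place at column 3.
Columns [4, 2, 5, 3, 1], r−c [-3, 0, -2, 1, 4], r+c [5, 4, 8, 7, 6] are all distinct, so no two queens attack.

(1,4) (2,2) (3,5) (4,3) (5,1)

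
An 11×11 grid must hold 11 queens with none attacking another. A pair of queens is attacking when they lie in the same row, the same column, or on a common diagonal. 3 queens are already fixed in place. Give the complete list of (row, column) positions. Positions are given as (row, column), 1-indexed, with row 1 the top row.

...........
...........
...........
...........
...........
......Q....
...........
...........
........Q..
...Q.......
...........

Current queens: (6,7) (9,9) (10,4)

Row 1: attacked by (6,7)→{2,7}; (9,9)→{1,9}; (10,4)→{4}. Safe: 3, 5, 6, 8, 10, 11. Place at column 10.
Row 2: attacked by (1,10)→{9,10,11}; (6,7)→{3,7,11}; (9,9)→{2,9}; (10,4)→{4}. Safe: 1, 5, 6, 8. Place at column 1.
Row 3: attacked by (1,10)→{8,10}; (2,1)→{1,2}; (6,7)→{4,7,10}; (9,9)→{3,9}; (10,4)→{4,11}. Safe: 5, 6. Place at column 5.
Row 4: attacked by (1,10)→{7,10}; (2,1)→{1,3}; (3,5)→{4,5,6}; (6,7)→{5,7,9}; (9,9)→{4,9}; (10,4)→{4,10}. Safe: 2, 8, 11. Place at column 8.
Row 5: attacked by (1,10)→{6,10}; (2,1)→{1,4}; (3,5)→{3,5,7}; (4,8)→{7,8,9}; (6,7)→{6,7,8}; (9,9)→{5,9}; (10,4)→{4,9}. Safe: 2, 11. Place at column 2.
Row 7: attacked by (1,10)→{4,10}; (2,1)→{1,6}; (3,5)→{1,5,9}; (4,8)→{5,8,11}; (5,2)→{2,4}; (6,7)→{6,7,8}; (9,9)→{7,9,11}; (10,4)→{1,4,7}. Safe: 3. Place at column 3.
Row 8: attacked by (1,10)→{3,10}; (2,1)→{1,7}; (3,5)→{5,10}; (4,8)→{4,8}; (5,2)→{2,5}; (6,7)→{5,7,9}; (7,3)→{2,3,4}; (9,9)→{8,9,10}; (10,4)→{2,4,6}. Safe: 11. Place at column 11.
Row 11: attacked by (1,10)→{10}; (2,1)→{1,10}; (3,5)→{5}; (4,8)→{1,8}; (5,2)→{2,8}; (6,7)→{2,7}; (7,3)→{3,7}; (8,11)→{8,11}; (9,9)→{7,9,11}; (10,4)→{3,4,5}. Safe: 6. Place at column 6.
Columns [10, 1, 5, 8, 2, 7, 3, 11, 9, 4, 6], r−c [-9, 1, -2, -4, 3, -1, 4, -3, 0, 6, 5], r+c [11, 3, 8, 12, 7, 13, 10, 19, 18, 14, 17] are all distinct, so no two queens attack.

(1,10) (2,1) (3,5) (4,8) (5,2) (6,7) (7,3) (8,11) (9,9) (10,4) (11,6)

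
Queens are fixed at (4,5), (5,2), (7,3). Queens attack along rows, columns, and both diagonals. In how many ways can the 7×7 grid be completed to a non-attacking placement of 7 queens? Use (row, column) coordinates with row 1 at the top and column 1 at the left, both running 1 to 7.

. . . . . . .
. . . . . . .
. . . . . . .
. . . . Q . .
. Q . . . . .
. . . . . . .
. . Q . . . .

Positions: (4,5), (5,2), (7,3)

1

Branch on row 1: col 1 → 0; col 4 → 0; col 7 → 1.
Sum: 0 + 0 + 1 = 1.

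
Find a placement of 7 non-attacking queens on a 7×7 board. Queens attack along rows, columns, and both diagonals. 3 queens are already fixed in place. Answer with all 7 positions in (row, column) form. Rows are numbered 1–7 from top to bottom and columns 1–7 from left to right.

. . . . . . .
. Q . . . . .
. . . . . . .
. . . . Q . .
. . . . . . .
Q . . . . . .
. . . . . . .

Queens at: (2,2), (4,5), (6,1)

Row 1: attacked by (2,2)→{1,2,3}; (4,5)→{2,5}; (6,1)→{1,6}. Safe: 4, 7. Place at column 4.
Row 3: attacked by (1,4)→{2,4,6}; (2,2)→{1,2,3}; (4,5)→{4,5,6}; (6,1)→{1,4}. Safe: 7. Place at column 7.
Row 5: attacked by (1,4)→{4}; (2,2)→{2,5}; (3,7)→{5,7}; (4,5)→{4,5,6}; (6,1)→{1,2}. Safe: 3. Place at column 3.
Row 7: attacked by (1,4)→{4}; (2,2)→{2,7}; (3,7)→{3,7}; (4,5)→{2,5}; (5,3)→{1,3,5}; (6,1)→{1,2}. Safe: 6. Place at column 6.
Columns [4, 2, 7, 5, 3, 1, 6], r−c [-3, 0, -4, -1, 2, 5, 1], r+c [5, 4, 10, 9, 8, 7, 13] are all distinct, so no two queens attack.

(1,4) (2,2) (3,7) (4,5) (5,3) (6,1) (7,6)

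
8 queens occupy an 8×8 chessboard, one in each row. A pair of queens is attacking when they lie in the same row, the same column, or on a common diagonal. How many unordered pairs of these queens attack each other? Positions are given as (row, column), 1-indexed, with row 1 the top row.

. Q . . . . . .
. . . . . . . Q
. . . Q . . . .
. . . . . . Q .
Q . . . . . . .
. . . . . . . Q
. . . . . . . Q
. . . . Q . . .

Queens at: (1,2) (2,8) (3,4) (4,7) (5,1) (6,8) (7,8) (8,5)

6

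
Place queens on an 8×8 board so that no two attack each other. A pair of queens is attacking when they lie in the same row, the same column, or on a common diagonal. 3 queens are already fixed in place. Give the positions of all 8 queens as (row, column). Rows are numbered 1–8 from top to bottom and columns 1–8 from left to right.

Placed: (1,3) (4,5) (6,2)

(1,3) (2,1) (3,7) (4,5) (5,8) (6,2) (7,4) (8,6)

Row 2: attacked by (1,3)→{2,3,4}; (4,5)→{3,5,7}; (6,2)→{2,6}. Safe: 1, 8. Place at column 1.
Row 3: attacked by (1,3)→{1,3,5}; (2,1)→{1,2}; (4,5)→{4,5,6}; (6,2)→{2,5}. Safe: 7, 8. Place at column 7.
Row 5: attacked by (1,3)→{3,7}; (2,1)→{1,4}; (3,7)→{5,7}; (4,5)→{4,5,6}; (6,2)→{1,2,3}. Safe: 8. Place at column 8.
Row 7: attacked by (1,3)→{3}; (2,1)→{1,6}; (3,7)→{3,7}; (4,5)→{2,5,8}; (5,8)→{6,8}; (6,2)→{1,2,3}. Safe: 4. Place at column 4.
Row 8: attacked by (1,3)→{3}; (2,1)→{1,7}; (3,7)→{2,7}; (4,5)→{1,5}; (5,8)→{5,8}; (6,2)→{2,4}; (7,4)→{3,4,5}. Safe: 6. Place at column 6.
Columns [3, 1, 7, 5, 8, 2, 4, 6], r−c [-2, 1, -4, -1, -3, 4, 3, 2], r+c [4, 3, 10, 9, 13, 8, 11, 14] are all distinct, so no two queens attack.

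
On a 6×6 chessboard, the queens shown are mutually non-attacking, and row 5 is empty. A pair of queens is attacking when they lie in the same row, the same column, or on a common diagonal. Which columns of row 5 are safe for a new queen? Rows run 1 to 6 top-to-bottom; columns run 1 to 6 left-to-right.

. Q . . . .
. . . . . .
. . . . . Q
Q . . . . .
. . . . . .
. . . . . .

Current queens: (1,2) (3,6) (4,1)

columns 3, 5

(1,2) attacks row 5 at column 2 and diagonals 6.
(3,6) attacks row 5 at column 6 and diagonals 4.
(4,1) attacks row 5 at column 1 and diagonals 2.
Attacked columns: {1, 2, 4, 6}. Safe: {3, 5}.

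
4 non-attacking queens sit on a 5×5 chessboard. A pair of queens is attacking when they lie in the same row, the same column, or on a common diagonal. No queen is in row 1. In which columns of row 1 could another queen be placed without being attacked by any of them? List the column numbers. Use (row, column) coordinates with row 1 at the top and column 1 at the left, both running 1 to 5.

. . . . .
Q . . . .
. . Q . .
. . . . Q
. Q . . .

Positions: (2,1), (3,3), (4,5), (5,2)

(2,1) attacks row 1 at column 1 and diagonals 2.
(3,3) attacks row 1 at column 3 and diagonals 1, 5.
(4,5) attacks row 1 at column 5 and diagonals 2.
(5,2) attacks row 1 at column 2.
Attacked columns: {1, 2, 3, 5}. Safe: {4}.

columns 4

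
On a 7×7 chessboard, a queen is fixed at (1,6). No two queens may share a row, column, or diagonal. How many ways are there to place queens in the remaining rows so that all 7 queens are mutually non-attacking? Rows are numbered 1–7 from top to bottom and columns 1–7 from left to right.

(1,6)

7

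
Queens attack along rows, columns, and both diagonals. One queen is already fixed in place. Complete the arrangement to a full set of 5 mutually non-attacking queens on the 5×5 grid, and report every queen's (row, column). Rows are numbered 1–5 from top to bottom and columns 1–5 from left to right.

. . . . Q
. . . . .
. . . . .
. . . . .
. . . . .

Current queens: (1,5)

Row 2: attacked by (1,5)→{4,5}. Safe: 1, 2, 3. Place at column 3.
Row 3: attacked by (1,5)→{3,5}; (2,3)→{2,3,4}. Safe: 1. Place at column 1.
Row 4: attacked by (1,5)→{2,5}; (2,3)→{1,3,5}; (3,1)→{1,2}. Safe: 4. Place at column 4.
Row 5: attacked by (1,5)→{1,5}; (2,3)→{3}; (3,1)→{1,3}; (4,4)→{3,4,5}. Safe: 2. Place at column 2.
Columns [5, 3, 1, 4, 2], r−c [-4, -1, 2, 0, 3], r+c [6, 5, 4, 8, 7] are all distinct, so no two queens attack.

(1,5) (2,3) (3,1) (4,4) (5,2)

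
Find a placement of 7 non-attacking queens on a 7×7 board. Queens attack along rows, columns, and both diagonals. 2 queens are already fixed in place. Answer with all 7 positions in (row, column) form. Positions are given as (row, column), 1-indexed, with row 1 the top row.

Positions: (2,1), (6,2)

(1,6) (2,1) (3,3) (4,5) (5,7) (6,2) (7,4)

Row 1: attacked by (2,1)→{1,2}; (6,2)→{2,7}. Safe: 3, 4, 5, 6. Place at column 6.
Row 3: attacked by (1,6)→{4,6}; (2,1)→{1,2}; (6,2)→{2,5}. Safe: 3, 7. Place at column 3.
Row 4: attacked by (1,6)→{3,6}; (2,1)→{1,3}; (3,3)→{2,3,4}; (6,2)→{2,4}. Safe: 5, 7. Place at column 5.
Row 5: attacked by (1,6)→{2,6}; (2,1)→{1,4}; (3,3)→{1,3,5}; (4,5)→{4,5,6}; (6,2)→{1,2,3}. Safe: 7. Place at column 7.
Row 7: attacked by (1,6)→{6}; (2,1)→{1,6}; (3,3)→{3,7}; (4,5)→{2,5}; (5,7)→{5,7}; (6,2)→{1,2,3}. Safe: 4. Place at column 4.
Columns [6, 1, 3, 5, 7, 2, 4], r−c [-5, 1, 0, -1, -2, 4, 3], r+c [7, 3, 6, 9, 12, 8, 11] are all distinct, so no two queens attack.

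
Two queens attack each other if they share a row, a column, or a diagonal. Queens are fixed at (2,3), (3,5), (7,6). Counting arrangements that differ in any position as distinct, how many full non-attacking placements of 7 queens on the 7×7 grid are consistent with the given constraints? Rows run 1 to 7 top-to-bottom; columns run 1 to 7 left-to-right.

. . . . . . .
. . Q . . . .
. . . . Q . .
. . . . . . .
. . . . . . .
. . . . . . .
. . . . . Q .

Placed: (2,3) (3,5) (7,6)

1

Branch on row 1: col 1 → 1.
Sum: 1 = 1.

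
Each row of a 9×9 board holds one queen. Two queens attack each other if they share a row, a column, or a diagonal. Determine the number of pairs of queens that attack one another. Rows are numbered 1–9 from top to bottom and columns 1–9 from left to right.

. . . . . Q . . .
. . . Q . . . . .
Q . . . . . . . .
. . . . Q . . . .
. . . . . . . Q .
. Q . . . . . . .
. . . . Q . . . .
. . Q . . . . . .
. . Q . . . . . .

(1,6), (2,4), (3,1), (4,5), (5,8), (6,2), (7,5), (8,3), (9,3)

Same column: (4,5)–(7,5) (column 5); (8,3)–(9,3) (column 3).
Same diagonal: (3,1)–(7,5) (|3−7| = |1−5| = 4); (7,5)–(9,3) (|7−9| = |5−3| = 2).
Total attacking pairs: 4.

4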